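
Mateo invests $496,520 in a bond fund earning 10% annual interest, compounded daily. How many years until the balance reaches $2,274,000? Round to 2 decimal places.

We need (1 + 0.000273973)^(365t) = 4.5799, so 365t = ln 4.5799 / ln 1.000274 ≈ 5554.8633.
t ≈ 5554.8633/365 = 15.2188 years.

15.22 years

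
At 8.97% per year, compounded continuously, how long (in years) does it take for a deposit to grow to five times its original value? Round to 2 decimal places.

e^(0.0897t) = 5, so 0.0897t = ln 5 ≈ 1.6094.
t ≈ 1.6094/0.0897 ≈ 17.9425.

17.94 years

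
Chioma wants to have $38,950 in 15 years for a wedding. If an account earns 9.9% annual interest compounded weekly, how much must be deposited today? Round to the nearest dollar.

$8,835

Periodic rate = 9.9%/52 = 0.00190385; 780 periods.
P = 38,950/(1 + 0.099/52)^780 ≈ 38,950/4.4087367001 ≈ 8,834.7304.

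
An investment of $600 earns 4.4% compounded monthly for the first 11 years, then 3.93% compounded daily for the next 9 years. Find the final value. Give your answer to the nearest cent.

$1,385.37

After 11 years at 4.4%: 600 × 1.621116047 ≈ 972.6696.
Then 9 years at 3.93%: 972.6696 × 1.424300705 ≈ 1,385.3740.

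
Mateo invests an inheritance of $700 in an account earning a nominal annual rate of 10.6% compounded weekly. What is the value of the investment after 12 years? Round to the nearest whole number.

$2,494

Growth factor = (1 + 0.106/52)^624 ≈ 3.563364909.
A ≈ 700 × 3.563364909 ≈ 2,494.3554.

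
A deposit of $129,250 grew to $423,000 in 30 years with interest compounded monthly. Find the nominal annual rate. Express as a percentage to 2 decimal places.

3.96%

The 360-period growth factor is 423,000/129,250 = 3.27273.
r/12 = 3.27273^(1/360) − 1 ≈ 0.00329883, so r ≈ 12·0.00329883 = 3.95859%.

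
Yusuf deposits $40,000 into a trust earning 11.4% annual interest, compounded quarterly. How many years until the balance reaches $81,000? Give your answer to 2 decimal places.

We need (1 + 0.0285)^(4t) = 2.025, so 4t = ln 2.025 / ln 1.0285 ≈ 25.1080.
t ≈ 25.1080/4 = 6.2770 years.

6.28 years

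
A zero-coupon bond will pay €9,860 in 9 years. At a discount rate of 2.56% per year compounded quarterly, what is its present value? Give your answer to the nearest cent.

Periodic rate = 2.56%/4 = 0.0064; 36 periods.
P = 9,860/(1 + 0.0064)^36 ≈ 9,860/1.25817952 ≈ 7,836.7195.

€7,836.72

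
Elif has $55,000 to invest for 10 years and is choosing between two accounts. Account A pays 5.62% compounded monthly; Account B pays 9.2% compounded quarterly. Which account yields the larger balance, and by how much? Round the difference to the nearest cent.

Account B, by $40,227.03

Account A growth factor: (1 + 0.0562/12)^120 ≈ 1.7518775138; balance ≈ 96,353.2633.
Account B growth factor: (1 + 0.023)^40 ≈ 2.48327804267; balance ≈ 136,580.2923.
Account B is larger by 40,227.0291.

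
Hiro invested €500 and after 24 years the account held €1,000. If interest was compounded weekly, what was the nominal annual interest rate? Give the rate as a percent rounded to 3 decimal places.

2.889%

The 1248-period growth factor is 1,000/500 = 2.
r/52 = 2^(1/1248) − 1 ≈ 0.000555561, so r ≈ 52·0.000555561 = 2.88892%.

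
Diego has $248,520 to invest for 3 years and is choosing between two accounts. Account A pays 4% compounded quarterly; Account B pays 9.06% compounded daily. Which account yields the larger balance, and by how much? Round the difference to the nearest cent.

Account B, by $46,089.33

A: (1 + 0.01)^12 ≈ 1.12682503013, so 248,520 × 1.12682503013 ≈ 280,038.5565.
B: (1 + 0.0906/365)^1095 ≈ 1.31228024961, so 248,520 × 1.31228024961 ≈ 326,127.8876.
Difference ≈ 46,089.3311 in favor of B.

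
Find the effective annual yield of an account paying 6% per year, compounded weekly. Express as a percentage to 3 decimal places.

One year is 52 periods at 0.00115385 each: (1 + 0.00115385)^52 ≈ 1.0618.
EAR = 1.0618 − 1 ≈ 6.17998%.

6.180%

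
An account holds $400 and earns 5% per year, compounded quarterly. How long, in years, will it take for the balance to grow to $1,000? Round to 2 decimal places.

(1 + 0.0125)^(4t) = 1,000/400 = 2.5.
4t·ln(1 + 0.0125) = ln(2.5); 4t = 0.91629/0.0124225 ≈ 73.7605.
t ≈ 18.4401 years.

18.44 years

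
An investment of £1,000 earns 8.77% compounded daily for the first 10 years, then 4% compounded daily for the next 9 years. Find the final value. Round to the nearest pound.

Phase 1: 1,000·(1 + 0.0877/365)^3650 ≈ 2,403.4246.
Phase 2: 2,403.4246·(1 + 0.04/365)^3285 ≈ 3,444.8313.

£3,445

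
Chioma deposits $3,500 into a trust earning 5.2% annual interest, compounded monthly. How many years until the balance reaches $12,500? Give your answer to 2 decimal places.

24.53 years

We need (1 + 0.00433333)^(12t) = 3.5714, so 12t = ln 3.5714 / ln 1.004333 ≈ 294.3973.
t ≈ 294.3973/12 = 24.5331 years.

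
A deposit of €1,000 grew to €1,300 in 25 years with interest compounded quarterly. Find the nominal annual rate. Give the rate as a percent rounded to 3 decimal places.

The 100-period growth factor is 1,300/1,000 = 1.3.
r/4 = 1.3^(1/100) − 1 ≈ 0.00262709, so r ≈ 4·0.00262709 = 1.05083%.

1.051%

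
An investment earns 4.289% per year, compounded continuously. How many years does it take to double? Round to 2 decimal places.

e^(0.04289t) = 2, so 0.04289t = ln 2 ≈ 0.69315.
t ≈ 0.69315/0.04289 ≈ 16.1610.

16.16 years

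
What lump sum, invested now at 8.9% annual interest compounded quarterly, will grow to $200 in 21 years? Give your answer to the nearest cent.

Growth factor = (1 + 0.02225)^84 ≈ 6.35035516.
P = 200/6.35035516 ≈ 31.4943.

$31.49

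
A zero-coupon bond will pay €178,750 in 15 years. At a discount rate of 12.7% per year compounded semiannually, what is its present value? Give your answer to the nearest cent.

€28,191.70

Periodic rate = 12.7%/2 = 0.0635; 30 periods.
P = 178,750/(1 + 0.0635)^30 ≈ 178,750/6.34051927548 ≈ 28,191.6973.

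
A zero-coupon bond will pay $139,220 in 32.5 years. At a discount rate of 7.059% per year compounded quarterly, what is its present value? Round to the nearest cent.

$14,323.31

Periodic rate = 7.059%/4 = 0.0176475; 130 periods.
P = 139,220/(1 + 0.0176475)^130 ≈ 139,220/9.7198173442 ≈ 14,323.3144.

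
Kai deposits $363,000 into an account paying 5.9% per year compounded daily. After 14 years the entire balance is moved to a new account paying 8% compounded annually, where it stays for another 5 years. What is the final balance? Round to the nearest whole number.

$1,218,214

After 14 years at 5.9%: 363,000 × 2.284011320664 ≈ 829,096.1094.
Then 5 years at 8%: 829,096.1094 × 1.4693280768 ≈ 1,218,214.1919.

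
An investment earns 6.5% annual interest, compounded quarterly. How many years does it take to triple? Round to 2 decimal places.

(1 + 0.01625)^(4t) = 3.
4t = ln 3 / ln(1 + 0.01625) ≈ 1.0986/0.0161194 ≈ 68.1547.
t ≈ 17.0387.

17.04 years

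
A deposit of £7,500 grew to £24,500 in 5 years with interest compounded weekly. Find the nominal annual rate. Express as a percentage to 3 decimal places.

The 260-period growth factor is 24,500/7,500 = 3.26667.
r/52 = 3.26667^(1/260) − 1 ≈ 0.00456334, so r ≈ 52·0.00456334 = 23.72938%.

23.729%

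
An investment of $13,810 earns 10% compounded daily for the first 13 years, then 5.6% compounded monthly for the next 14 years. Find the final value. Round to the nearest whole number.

After 13 years at 10%: 13,810 × 3.66864340871 ≈ 50,663.9655.
Then 14 years at 5.6%: 50,663.9655 × 2.18622505663 ≈ 110,762.8308.

$110,763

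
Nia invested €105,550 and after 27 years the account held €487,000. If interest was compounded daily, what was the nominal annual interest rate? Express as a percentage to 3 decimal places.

5.664%

(1 + r/365)^9855 = 487,000/105,550 = 4.61393.
1 + r/365 = 4.61393^(1/9855) ≈ 1.000155, so r/365 ≈ 0.00015517.
r ≈ 365·0.00015517 = 5.66370%.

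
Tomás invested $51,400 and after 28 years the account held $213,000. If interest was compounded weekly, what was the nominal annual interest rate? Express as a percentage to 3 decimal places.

5.080%

The 1456-period growth factor is 213,000/51,400 = 4.14397.
r/52 = 4.14397^(1/1456) − 1 ≈ 0.000976888, so r ≈ 52·0.000976888 = 5.07982%.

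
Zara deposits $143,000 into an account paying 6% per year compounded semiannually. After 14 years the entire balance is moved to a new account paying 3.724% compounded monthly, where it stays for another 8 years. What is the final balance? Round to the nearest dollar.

After 14 years at 6%: 143,000 × 2.28792767574 ≈ 327,173.6576.
Then 8 years at 3.724%: 327,173.6576 × 1.34643274181 ≈ 440,517.3249.

$440,517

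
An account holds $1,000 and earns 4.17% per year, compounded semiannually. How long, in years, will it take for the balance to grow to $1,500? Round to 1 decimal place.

(1 + 0.02085)^(2t) = 1,500/1,000 = 1.5.
2t·ln(1 + 0.02085) = ln(1.5); 2t = 0.40547/0.0206356 ≈ 19.6488.
t ≈ 9.8244 years.

9.8 years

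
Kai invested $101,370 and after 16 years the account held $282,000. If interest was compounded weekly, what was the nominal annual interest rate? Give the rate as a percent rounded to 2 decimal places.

The 832-period growth factor is 282,000/101,370 = 2.78189.
r/52 = 2.78189^(1/832) − 1 ≈ 0.00123048, so r ≈ 52·0.00123048 = 6.39850%.

6.40%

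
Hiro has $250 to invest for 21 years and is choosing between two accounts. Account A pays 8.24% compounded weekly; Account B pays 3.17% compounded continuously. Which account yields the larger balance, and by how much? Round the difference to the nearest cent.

A: (1 + 0.0824/52)^1092 ≈ 5.635187592, so 250 × 5.635187592 ≈ 1,408.7969.
B: e^(0.0317·21) = e^0.6657 ≈ 1.94585214, so 250 × 1.94585214 ≈ 486.4630.
Difference ≈ 922.3339 in favor of A.

Account A, by $922.33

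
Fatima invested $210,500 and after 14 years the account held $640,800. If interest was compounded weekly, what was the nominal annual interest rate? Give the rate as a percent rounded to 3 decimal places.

7.958%

(1 + r/52)^728 = 640,800/210,500 = 3.04418.
1 + r/52 = 3.04418^(1/728) ≈ 1.00153, so r/52 ≈ 0.00153033.
r ≈ 52·0.00153033 = 7.95774%.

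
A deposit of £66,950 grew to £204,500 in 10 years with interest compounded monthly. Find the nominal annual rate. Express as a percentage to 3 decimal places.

The 120-period growth factor is 204,500/66,950 = 3.05452.
r/12 = 3.05452^(1/120) − 1 ≈ 0.00934861, so r ≈ 12·0.00934861 = 11.21833%.

11.218%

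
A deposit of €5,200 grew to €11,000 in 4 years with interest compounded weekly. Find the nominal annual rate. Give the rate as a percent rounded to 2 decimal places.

The 208-period growth factor is 11,000/5,200 = 2.11538.
r/52 = 2.11538^(1/208) − 1 ≈ 0.00360859, so r ≈ 52·0.00360859 = 18.76469%.

18.76%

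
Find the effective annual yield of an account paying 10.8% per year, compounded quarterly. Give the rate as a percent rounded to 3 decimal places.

11.245%

One year is 4 periods at 0.027 each: (1 + 0.027)^4 ≈ 1.112453.
EAR = 1.112453 − 1 ≈ 11.24533%.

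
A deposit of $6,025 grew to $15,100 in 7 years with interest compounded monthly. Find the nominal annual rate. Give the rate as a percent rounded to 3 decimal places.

(1 + r/12)^84 = 15,100/6,025 = 2.50622.
1 + r/12 = 2.50622^(1/84) ≈ 1.010998, so r/12 ≈ 0.0109979.
r ≈ 12·0.0109979 = 13.19743%.

13.197%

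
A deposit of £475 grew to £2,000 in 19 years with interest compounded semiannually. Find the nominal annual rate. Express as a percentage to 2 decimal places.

The 38-period growth factor is 2,000/475 = 4.21053.
r/2 = 4.21053^(1/38) − 1 ≈ 0.038556, so r ≈ 2·0.038556 = 7.71119%.

7.71%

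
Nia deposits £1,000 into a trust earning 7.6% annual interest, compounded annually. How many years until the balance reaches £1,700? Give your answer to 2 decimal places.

7.24 years

We need (1 + 0.076)^t = 1.7, so t = ln 1.7 / ln 1.076 ≈ 7.2440.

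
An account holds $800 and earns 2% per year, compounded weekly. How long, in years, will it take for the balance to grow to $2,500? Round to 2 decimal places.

(1 + 0.000384615)^(52t) = 2,500/800 = 3.125.
52t·ln(1 + 0.000384615) = ln(3.125); 52t = 1.1394/0.000384541 ≈ 2963.0988.
t ≈ 56.9827 years.

56.98 years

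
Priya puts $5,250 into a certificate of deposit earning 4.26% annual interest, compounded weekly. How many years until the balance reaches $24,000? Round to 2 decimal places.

35.69 years

We need (1 + 0.000819231)^(52t) = 4.5714, so 52t = ln 4.5714 / ln 1.000819 ≈ 1855.9462.
t ≈ 1855.9462/52 = 35.6913 years.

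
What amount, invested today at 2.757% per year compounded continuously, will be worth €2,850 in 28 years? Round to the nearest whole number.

€1,317

P = A·e^(−rt) = 2,850·e^(−0.77196).
e^(−0.77196) ≈ 0.4621064515, so P ≈ 1,317.0034.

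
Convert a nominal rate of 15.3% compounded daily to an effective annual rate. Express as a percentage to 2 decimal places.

One year is 365 periods at 0.000419178 each: (1 + 0.000419178)^365 ≈ 1.165288.
EAR = 1.165288 − 1 ≈ 16.52876%.

16.53%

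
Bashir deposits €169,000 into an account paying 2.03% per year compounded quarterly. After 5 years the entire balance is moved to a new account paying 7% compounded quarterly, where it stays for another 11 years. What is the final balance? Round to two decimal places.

Phase 1: 169,000·(1 + 0.005075)^20 ≈ 187,006.2478.
Phase 2: 187,006.2478·(1 + 0.0175)^44 ≈ 401,208.8495.

€401,208.85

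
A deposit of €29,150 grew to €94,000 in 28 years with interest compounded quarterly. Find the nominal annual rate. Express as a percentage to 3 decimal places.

4.204%

The 112-period growth factor is 94,000/29,150 = 3.2247.
r/4 = 3.2247^(1/112) − 1 ≈ 0.0105088, so r ≈ 4·0.0105088 = 4.20350%.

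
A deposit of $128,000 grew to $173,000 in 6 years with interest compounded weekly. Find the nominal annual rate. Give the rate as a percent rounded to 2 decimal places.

5.02%

(1 + r/52)^312 = 173,000/128,000 = 1.35156.
1 + r/52 = 1.35156^(1/312) ≈ 1.000966, so r/52 ≈ 0.000966048.
r ≈ 52·0.000966048 = 5.02345%.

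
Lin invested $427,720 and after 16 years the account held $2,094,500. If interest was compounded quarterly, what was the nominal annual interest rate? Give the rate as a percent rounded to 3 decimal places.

10.053%

The 64-period growth factor is 2,094,500/427,720 = 4.8969.
r/4 = 4.8969^(1/64) − 1 ≈ 0.0251325, so r ≈ 4·0.0251325 = 10.05301%.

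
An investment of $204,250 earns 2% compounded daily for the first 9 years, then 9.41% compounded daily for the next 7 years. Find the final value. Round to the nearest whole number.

After 9 years at 2%: 204,250 × 1.19721145927 ≈ 244,530.4406.
Then 7 years at 9.41%: 244,530.4406 × 1.93211470559 ≈ 472,460.8602.

$472,461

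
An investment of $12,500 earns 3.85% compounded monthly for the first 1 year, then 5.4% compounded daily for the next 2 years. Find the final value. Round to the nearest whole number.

$14,471

Phase 1: 12,500·(1 + 0.0385/12)^12 ≈ 12,989.8335.
Phase 2: 12,989.8335·(1 + 0.054/365)^730 ≈ 14,471.1792.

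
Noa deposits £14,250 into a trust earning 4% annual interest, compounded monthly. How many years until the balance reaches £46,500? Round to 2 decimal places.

29.62 years

(1 + 0.00333333)^(12t) = 46,500/14,250 = 3.2632.
12t·ln(1 + 0.00333333) = ln(3.2632); 12t = 1.1827/0.00332779 ≈ 355.3996.
t ≈ 29.6166 years.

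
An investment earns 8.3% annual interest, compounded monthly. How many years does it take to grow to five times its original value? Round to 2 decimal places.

19.46 years

(1 + 0.00691667)^(12t) = 5.
12t = ln 5 / ln(1 + 0.00691667) ≈ 1.6094/0.00689286 ≈ 233.4936.
t ≈ 19.4578.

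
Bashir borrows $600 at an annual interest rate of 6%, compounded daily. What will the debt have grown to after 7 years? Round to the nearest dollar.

$913

Growth factor = (1 + 0.06/365)^2555 ≈ 1.52190902.
A ≈ 600 × 1.52190902 ≈ 913.1454.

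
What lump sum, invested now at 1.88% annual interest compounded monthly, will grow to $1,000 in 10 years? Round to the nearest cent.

Periodic rate = 1.88%/12 = 0.00156667; 120 periods.
P = 1,000/(1 + 0.0188/12)^120 ≈ 1,000/1.20665599 ≈ 828.7366.

$828.74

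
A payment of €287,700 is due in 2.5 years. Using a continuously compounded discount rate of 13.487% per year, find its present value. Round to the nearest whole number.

€205,356

P = A·e^(−rt) = 287,700·e^(−0.337175).
e^(−0.337175) ≈ 0.713783916787, so P ≈ 205,355.6329.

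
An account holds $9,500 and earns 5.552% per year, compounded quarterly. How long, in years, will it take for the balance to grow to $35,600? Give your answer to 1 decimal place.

(1 + 0.01388)^(4t) = 35,600/9,500 = 3.7474.
4t·ln(1 + 0.01388) = ln(3.7474); 4t = 1.3211/0.0137846 ≈ 95.8358.
t ≈ 23.9589 years.

24.0 years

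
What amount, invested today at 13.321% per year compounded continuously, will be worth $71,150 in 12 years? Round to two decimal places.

P = A·e^(−rt) = 71,150·e^(−1.59852).
e^(−1.59852) ≈ 0.20219554607, so P ≈ 14,386.2131.

$14,386.21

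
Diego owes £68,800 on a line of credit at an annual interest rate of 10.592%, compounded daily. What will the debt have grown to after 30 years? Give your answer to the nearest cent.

Growth factor = (1 + 0.10592/365)^10950 ≈ 23.97805489029.
A ≈ 68,800 × 23.97805489029 ≈ 1,649,690.1765.

£1,649,690.18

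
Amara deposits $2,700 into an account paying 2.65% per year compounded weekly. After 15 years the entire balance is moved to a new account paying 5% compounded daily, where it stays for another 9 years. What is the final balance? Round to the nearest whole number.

After 15 years at 2.65%: 2,700 × 1.487949129 ≈ 4,017.4626.
Then 9 years at 5%: 4,017.4626 × 1.568263852 ≈ 6,300.4414.

$6,300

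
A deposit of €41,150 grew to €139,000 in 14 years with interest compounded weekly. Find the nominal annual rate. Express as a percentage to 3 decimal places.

The 728-period growth factor is 139,000/41,150 = 3.37789.
r/52 = 3.37789^(1/728) − 1 ≈ 0.00167345, so r ≈ 52·0.00167345 = 8.70192%.

8.702%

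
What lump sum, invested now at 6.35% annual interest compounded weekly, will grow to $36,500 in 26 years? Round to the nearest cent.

Growth factor = (1 + 0.0635/52)^1352 ≈ 5.2069421153.
P = 36,500/5.2069421153 ≈ 7,009.8724.

$7,009.87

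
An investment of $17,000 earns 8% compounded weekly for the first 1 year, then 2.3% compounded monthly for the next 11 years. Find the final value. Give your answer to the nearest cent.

$23,710.30

After 1 years at 8%: 17,000 × 1.0832204742 ≈ 18,414.7481.
Then 11 years at 2.3%: 18,414.7481 × 1.287571455 ≈ 23,710.3040.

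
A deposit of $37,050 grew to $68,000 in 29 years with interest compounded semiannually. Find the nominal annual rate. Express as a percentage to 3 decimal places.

2.105%

(1 + r/2)^58 = 68,000/37,050 = 1.83536.
1 + r/2 = 1.83536^(1/58) ≈ 1.010525, so r/2 ≈ 0.0105246.
r ≈ 2·0.0105246 = 2.10493%.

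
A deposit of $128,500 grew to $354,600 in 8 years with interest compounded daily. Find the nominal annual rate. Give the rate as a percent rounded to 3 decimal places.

12.690%

(1 + r/365)^2920 = 354,600/128,500 = 2.75953.
1 + r/365 = 2.75953^(1/2920) ≈ 1.000348, so r/365 ≈ 0.000347684.
r ≈ 365·0.000347684 = 12.69047%.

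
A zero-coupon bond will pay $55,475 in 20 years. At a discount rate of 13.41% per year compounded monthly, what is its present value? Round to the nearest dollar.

$3,853

Periodic rate = 13.41%/12 = 0.011175; 240 periods.
P = 55,475/(1 + 0.011175)^240 ≈ 55,475/14.39851449 ≈ 3,852.8280.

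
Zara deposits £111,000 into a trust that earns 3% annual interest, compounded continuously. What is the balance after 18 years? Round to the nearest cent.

£190,476.76

A = P·e^(rt) = 111,000·e^(0.03·18) = 111,000·e^0.54.
e^0.54 ≈ 1.71600686218, so A ≈ 190,476.7617.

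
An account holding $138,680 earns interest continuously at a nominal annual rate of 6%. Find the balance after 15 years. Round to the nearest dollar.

$341,098

A = P·e^(rt) = 138,680·e^(0.06·15) = 138,680·e^0.9.
e^0.9 ≈ 2.45960311116, so A ≈ 341,097.7595.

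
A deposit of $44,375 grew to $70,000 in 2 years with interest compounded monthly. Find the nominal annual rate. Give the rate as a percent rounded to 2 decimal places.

23.01%

The 24-period growth factor is 70,000/44,375 = 1.57746.
r/12 = 1.57746^(1/24) − 1 ≈ 0.019174, so r ≈ 12·0.019174 = 23.00875%.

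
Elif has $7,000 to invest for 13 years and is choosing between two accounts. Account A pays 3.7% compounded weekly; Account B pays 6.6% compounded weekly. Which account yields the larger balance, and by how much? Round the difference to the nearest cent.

Account A growth factor: (1 + 0.037/52)^676 ≈ 1.6174146124; balance ≈ 11,321.9023.
Account B growth factor: (1 + 0.066/52)^676 ≈ 2.3571563599; balance ≈ 16,500.0945.
Account B is larger by 5,178.1922.

Account B, by $5,178.19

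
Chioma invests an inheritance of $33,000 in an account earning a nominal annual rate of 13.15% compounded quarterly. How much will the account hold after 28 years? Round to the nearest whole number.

Periodic rate = 13.15%/4 = 0.032875; periods = 4·28 = 112.
A = 33,000·(1 + 0.032875)^112 ≈ 33,000·37.4412005247 ≈ 1,235,559.6173.

$1,235,560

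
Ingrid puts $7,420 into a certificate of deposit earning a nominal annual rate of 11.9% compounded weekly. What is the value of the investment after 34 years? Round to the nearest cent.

$422,232.69

Growth factor = (1 + 0.119/52)^1768 ≈ 56.9046746475.
A ≈ 7,420 × 56.9046746475 ≈ 422,232.6859.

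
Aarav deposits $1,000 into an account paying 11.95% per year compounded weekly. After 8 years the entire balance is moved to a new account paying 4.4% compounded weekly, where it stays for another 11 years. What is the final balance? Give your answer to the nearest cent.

$4,215.21

After 8 years at 11.95%: 1,000 × 2.598419042 ≈ 2,598.4190.
Then 11 years at 4.4%: 2,598.4190 × 1.622219618 ≈ 4,215.2063.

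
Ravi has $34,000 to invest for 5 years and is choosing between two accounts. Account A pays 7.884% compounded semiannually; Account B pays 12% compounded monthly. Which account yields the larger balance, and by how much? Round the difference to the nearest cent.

Account B, by $11,719.36

Account A growth factor: (1 + 0.03942)^10 ≈ 1.472009763; balance ≈ 50,048.3319.
Account B growth factor: (1 + 0.01)^60 ≈ 1.8166966986; balance ≈ 61,767.6878.
Account B is larger by 11,719.3558.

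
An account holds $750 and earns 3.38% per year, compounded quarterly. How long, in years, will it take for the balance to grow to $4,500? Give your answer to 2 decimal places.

(1 + 0.00845)^(4t) = 4,500/750 = 6.
4t·ln(1 + 0.00845) = ln(6); 4t = 1.7918/0.0084145 ≈ 212.9372.
t ≈ 53.2343 years.

53.23 years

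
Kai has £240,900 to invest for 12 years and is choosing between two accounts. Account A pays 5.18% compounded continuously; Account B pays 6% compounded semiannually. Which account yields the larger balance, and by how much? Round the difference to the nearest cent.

A: e^(0.0518·12) = e^0.6216 ≈ 1.86190470741, so 240,900 × 1.86190470741 ≈ 448,532.8440.
B: (1 + 0.03)^24 ≈ 2.03279410646, so 240,900 × 2.03279410646 ≈ 489,700.1002.
Difference ≈ 41,167.2562 in favor of B.

Account B, by £41,167.26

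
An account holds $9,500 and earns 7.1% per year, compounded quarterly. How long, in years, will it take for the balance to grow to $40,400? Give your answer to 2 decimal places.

We need (1 + 0.01775)^(4t) = 4.2526, so 4t = ln 4.2526 / ln 1.01775 ≈ 82.2731.
t ≈ 82.2731/4 = 20.5683 years.

20.57 years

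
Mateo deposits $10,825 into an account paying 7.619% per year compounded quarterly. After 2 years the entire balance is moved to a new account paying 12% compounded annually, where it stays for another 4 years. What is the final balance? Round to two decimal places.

$19,808.67

After 2 years at 7.619%: 10,825 × 1.1629349509 ≈ 12,588.7708.
Then 4 years at 12%: 12,588.7708 × 1.57351936 ≈ 19,808.6746.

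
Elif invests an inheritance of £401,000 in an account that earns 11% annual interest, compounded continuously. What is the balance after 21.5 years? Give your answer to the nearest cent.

A = P·e^(rt) = 401,000·e^(0.11·21.5) = 401,000·e^2.365.
e^2.365 ≈ 10.64403881751, so A ≈ 4,268,259.5658.

£4,268,259.57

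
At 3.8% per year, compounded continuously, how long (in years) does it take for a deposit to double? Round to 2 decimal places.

e^(0.038t) = 2, so 0.038t = ln 2 ≈ 0.69315.
t ≈ 0.69315/0.038 ≈ 18.2407.

18.24 years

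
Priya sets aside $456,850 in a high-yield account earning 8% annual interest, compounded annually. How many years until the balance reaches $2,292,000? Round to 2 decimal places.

We need (1 + 0.08)^t = 5.017, so t = ln 5.017 / ln 1.08 ≈ 20.9564.

20.96 years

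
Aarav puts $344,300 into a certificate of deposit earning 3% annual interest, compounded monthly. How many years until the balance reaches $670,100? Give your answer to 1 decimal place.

22.2 years

We need (1 + 0.0025)^(12t) = 1.9463, so 12t = ln 1.9463 / ln 1.0025 ≈ 266.6983.
t ≈ 266.6983/12 = 22.2249 years.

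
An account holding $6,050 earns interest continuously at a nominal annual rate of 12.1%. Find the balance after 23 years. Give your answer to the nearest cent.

A = P·e^(rt) = 6,050·e^(0.121·23) = 6,050·e^2.783.
e^2.783 ≈ 16.167450619, so A ≈ 97,813.0762.

$97,813.08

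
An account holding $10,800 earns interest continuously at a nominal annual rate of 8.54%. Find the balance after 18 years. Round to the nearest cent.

A = P·e^(rt) = 10,800·e^(0.0854·18) = 10,800·e^1.5372.
e^1.5372 ≈ 4.6515476864, so A ≈ 50,236.7150.

$50,236.72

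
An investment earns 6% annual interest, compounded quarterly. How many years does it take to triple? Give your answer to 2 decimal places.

(1 + 0.015)^(4t) = 3.
4t = ln 3 / ln(1 + 0.015) ≈ 1.0986/0.0148886 ≈ 73.7888.
t ≈ 18.4472.

18.45 years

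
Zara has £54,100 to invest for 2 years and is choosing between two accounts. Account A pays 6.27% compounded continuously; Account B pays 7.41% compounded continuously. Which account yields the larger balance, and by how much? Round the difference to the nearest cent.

Account B, by £1,414.34

Account A growth factor: e^(0.0627·2) = e^0.1254 ≈ 1.1336018031; balance ≈ 61,327.8575.
Account B growth factor: e^(0.0741·2) = e^0.1482 ≈ 1.1597448221; balance ≈ 62,742.1949.
Account B is larger by 1,414.3373.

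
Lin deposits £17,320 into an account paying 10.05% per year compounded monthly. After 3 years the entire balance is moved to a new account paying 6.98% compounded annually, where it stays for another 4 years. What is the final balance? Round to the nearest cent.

Phase 1: 17,320·(1 + 0.008375)^36 ≈ 23,385.2709.
Phase 2: 23,385.2709·(1 + 0.0698)^4 ≈ 30,630.4079.

£30,630.41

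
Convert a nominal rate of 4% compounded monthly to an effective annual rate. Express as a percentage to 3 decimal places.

4.074%

One year is 12 periods at 0.00333333 each: (1 + 0.00333333)^12 ≈ 1.040742.
EAR = 1.040742 − 1 ≈ 4.07415%.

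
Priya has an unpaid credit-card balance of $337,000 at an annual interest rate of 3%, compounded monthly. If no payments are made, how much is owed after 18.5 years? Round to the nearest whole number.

Periodic rate = 3%/12 = 0.0025; periods = 12·18.5 = 222.
A = 337,000·(1 + 0.0025)^222 ≈ 337,000·1.74073494126 ≈ 586,627.6752.

$586,628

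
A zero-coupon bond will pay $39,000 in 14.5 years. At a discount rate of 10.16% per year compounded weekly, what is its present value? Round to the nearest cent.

$8,951.30

Growth factor = (1 + 0.1016/52)^754 ≈ 4.3569081628.
P = 39,000/4.3569081628 ≈ 8,951.3018.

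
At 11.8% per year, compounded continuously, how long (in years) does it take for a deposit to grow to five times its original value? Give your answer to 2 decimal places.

13.64 years

e^(0.118t) = 5, so 0.118t = ln 5 ≈ 1.6094.
t ≈ 1.6094/0.118 ≈ 13.6393.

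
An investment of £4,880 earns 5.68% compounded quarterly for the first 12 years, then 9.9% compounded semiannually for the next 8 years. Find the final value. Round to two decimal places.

£20,800.42

Phase 1: 4,880·(1 + 0.0142)^48 ≈ 9,601.8058.
Phase 2: 9,601.8058·(1 + 0.0495)^16 ≈ 20,800.4153.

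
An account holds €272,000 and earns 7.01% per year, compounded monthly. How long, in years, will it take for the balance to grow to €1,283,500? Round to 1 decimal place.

We need (1 + 0.00584167)^(12t) = 4.7188, so 12t = ln 4.7188 / ln 1.005842 ≈ 266.3746.
t ≈ 266.3746/12 = 22.1979 years.

22.2 years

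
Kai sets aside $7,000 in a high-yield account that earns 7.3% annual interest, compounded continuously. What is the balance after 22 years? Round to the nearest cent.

$34,879.88

A = P·e^(rt) = 7,000·e^(0.073·22) = 7,000·e^1.606.
e^1.606 ≈ 4.9828399521, so A ≈ 34,879.8797.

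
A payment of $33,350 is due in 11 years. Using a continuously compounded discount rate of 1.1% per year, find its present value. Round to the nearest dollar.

P = A·e^(−rt) = 33,350·e^(−0.121).
e^(−0.121) ≈ 0.88603395959, so P ≈ 29,549.2326.

$29,549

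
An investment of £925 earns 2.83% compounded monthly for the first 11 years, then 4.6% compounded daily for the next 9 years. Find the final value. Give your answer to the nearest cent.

Phase 1: 925·(1 + 0.0283/12)^132 ≈ 1,262.3461.
Phase 2: 1,262.3461·(1 + 0.046/365)^3285 ≈ 1,909.6995.

£1,909.70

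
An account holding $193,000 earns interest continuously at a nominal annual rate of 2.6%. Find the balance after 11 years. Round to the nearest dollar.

A = P·e^(rt) = 193,000·e^(0.026·11) = 193,000·e^0.286.
e^0.286 ≈ 1.33109245525, so A ≈ 256,900.8439.

$256,901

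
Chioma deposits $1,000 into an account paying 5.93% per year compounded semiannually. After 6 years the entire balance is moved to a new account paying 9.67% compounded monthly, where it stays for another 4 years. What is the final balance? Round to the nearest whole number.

$2,087

After 6 years at 5.93%: 1,000 × 1.419957958 ≈ 1,419.9580.
Then 4 years at 9.67%: 1,419.9580 × 1.469981537 ≈ 2,087.3120.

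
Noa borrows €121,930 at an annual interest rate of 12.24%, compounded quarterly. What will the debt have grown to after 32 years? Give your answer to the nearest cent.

Growth factor = (1 + 0.0306)^128 ≈ 47.37374085232.
A ≈ 121,930 × 47.37374085232 ≈ 5,776,280.2221.

€5,776,280.22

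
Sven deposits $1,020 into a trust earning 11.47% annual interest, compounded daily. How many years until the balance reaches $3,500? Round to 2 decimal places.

10.75 years

(1 + 0.000314247)^(365t) = 3,500/1,020 = 3.4314.
365t·ln(1 + 0.000314247) = ln(3.4314); 365t = 1.233/0.000314197 ≈ 3924.1607.
t ≈ 10.7511 years.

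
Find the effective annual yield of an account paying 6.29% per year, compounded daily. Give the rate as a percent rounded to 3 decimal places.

6.491%

One year is 365 periods at 0.000172329 each: (1 + 0.000172329)^365 ≈ 1.064915.
EAR = 1.064915 − 1 ≈ 6.49146%.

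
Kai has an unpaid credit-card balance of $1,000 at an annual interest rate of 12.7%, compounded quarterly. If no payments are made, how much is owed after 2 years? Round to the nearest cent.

$1,284.09

Periodic rate = 12.7%/4 = 0.03175; periods = 4·2 = 8.
A = 1,000·(1 + 0.03175)^8 ≈ 1,000·1.284091054 ≈ 1,284.0911.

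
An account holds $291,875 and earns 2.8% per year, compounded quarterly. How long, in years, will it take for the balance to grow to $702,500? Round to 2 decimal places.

31.48 years

(1 + 0.007)^(4t) = 702,500/291,875 = 2.4069.
4t·ln(1 + 0.007) = ln(2.4069); 4t = 0.87832/0.00697561 ≈ 125.9129.
t ≈ 31.4782 years.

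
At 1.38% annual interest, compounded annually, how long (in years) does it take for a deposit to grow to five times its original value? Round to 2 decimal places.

(1 + 0.0138)^t = 5.
t = ln 5 / ln(1 + 0.0138) ≈ 1.6094/0.0137056 ≈ 117.4288.

117.43 years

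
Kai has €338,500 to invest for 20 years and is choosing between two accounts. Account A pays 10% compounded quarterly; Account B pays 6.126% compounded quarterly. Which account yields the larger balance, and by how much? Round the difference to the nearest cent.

A: (1 + 0.025)^80 ≈ 7.209567816229, so 338,500 × 7.209567816229 ≈ 2,440,438.7058.
B: (1 + 0.015315)^80 ≈ 3.373371650422, so 338,500 × 3.373371650422 ≈ 1,141,886.3037.
Difference ≈ 1,298,552.4021 in favor of A.

Account A, by €1,298,552.40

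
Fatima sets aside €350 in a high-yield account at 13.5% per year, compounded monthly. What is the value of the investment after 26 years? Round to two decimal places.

€11,479.71

Periodic rate = 13.5%/12 = 0.01125; periods = 12·26 = 312.
A = 350·(1 + 0.01125)^312 ≈ 350·32.799166053 ≈ 11,479.7081.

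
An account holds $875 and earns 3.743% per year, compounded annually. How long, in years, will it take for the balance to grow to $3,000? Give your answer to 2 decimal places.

33.53 years

We need (1 + 0.03743)^t = 3.4286, so t = ln 3.4286 / ln 1.03743 ≈ 33.5309.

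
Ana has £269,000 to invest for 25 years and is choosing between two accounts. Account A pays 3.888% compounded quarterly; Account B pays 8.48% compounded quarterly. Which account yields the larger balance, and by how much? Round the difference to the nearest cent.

Account B, by £1,484,263.07

Account A growth factor: (1 + 0.00972)^100 ≈ 2.63084863637; balance ≈ 707,698.2832.
Account B growth factor: (1 + 0.0212)^100 ≈ 8.148555224896; balance ≈ 2,191,961.3555.
Account B is larger by 1,484,263.0723.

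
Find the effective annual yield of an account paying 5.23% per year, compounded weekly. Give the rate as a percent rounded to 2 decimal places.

EAR = (1 + 5.23%/52)^52 − 1 = (1 + 0.00100577)^52 − 1.
(1 + 0.00100577)^52 ≈ 1.053664, so EAR ≈ 5.36641%.

5.37%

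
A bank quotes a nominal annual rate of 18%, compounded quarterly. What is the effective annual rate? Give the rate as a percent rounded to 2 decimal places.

19.25%

EAR = (1 + 18%/4)^4 − 1 = (1 + 0.045)^4 − 1.
(1 + 0.045)^4 ≈ 1.192519, so EAR ≈ 19.25186%.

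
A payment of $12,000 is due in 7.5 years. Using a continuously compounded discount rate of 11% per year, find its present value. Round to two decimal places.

P = A·e^(−rt) = 12,000·e^(−0.825).
e^(−0.825) ≈ 0.43823499246, so P ≈ 5,258.8199.

$5,258.82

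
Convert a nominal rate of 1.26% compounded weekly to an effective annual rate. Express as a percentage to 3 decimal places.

1.268%

EAR = (1 + 1.26%/52)^52 − 1 = (1 + 0.000242308)^52 − 1.
(1 + 0.000242308)^52 ≈ 1.012678, so EAR ≈ 1.26782%.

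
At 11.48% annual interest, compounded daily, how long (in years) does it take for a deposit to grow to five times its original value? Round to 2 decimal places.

(1 + 0.000314521)^(365t) = 5.
365t = ln 5 / ln(1 + 0.000314521) ≈ 1.6094/0.000314471 ≈ 5117.9200.
t ≈ 14.0217.

14.02 years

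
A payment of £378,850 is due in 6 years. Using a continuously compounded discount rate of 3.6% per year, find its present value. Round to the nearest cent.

P = A·e^(−rt) = 378,850·e^(−0.216).
e^(−0.216) ≈ 0.805735301873, so P ≈ 305,252.8191.

£305,252.82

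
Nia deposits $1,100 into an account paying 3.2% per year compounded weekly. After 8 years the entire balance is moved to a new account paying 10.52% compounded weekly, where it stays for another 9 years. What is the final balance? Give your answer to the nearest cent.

$3,658.58

Phase 1: 1,100·(1 + 0.032/52)^416 ≈ 1,420.8161.
Phase 2: 1,420.8161·(1 + 0.1052/52)^468 ≈ 3,658.5797.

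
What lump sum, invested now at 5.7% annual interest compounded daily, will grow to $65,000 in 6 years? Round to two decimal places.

$46,173.87

Periodic rate = 5.7%/365 = 0.000156164; 2190 periods.
P = 65,000/(1 + 0.057/365)^2190 ≈ 65,000/1.4077227089 ≈ 46,173.8662.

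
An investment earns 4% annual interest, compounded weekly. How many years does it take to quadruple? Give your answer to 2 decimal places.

34.67 years

(1 + 0.000769231)^(52t) = 4.
52t = ln 4 / ln(1 + 0.000769231) ≈ 1.3863/0.000768935 ≈ 1802.8757.
t ≈ 34.6707.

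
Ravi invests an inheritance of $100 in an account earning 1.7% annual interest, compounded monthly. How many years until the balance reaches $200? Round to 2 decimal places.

40.80 years

(1 + 0.00141667)^(12t) = 200/100 = 2.
12t·ln(1 + 0.00141667) = ln(2); 12t = 0.69315/0.00141566 ≈ 489.6269.
t ≈ 40.8022 years.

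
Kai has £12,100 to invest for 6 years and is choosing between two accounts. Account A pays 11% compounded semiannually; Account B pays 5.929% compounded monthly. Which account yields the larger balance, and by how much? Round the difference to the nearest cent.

Account A growth factor: (1 + 0.055)^12 ≈ 1.9012074858; balance ≈ 23,004.6106.
Account B growth factor: (1 + 0.05929/12)^72 ≈ 1.4259867897; balance ≈ 17,254.4402.
Account A is larger by 5,750.1704.

Account A, by £5,750.17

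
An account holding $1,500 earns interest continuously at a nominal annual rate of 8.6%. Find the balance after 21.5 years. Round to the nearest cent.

$9,530.19

A = P·e^(rt) = 1,500·e^(0.086·21.5) = 1,500·e^1.849.
e^1.849 ≈ 6.353462882, so A ≈ 9,530.1943.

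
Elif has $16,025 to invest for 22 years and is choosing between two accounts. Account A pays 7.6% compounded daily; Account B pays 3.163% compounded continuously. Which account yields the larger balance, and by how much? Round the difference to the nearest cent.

A: (1 + 0.076/365)^8030 ≈ 5.3218764266, so 16,025 × 5.3218764266 ≈ 85,283.0697.
B: e^(0.03163·22) = e^0.69586 ≈ 2.0054330049, so 16,025 × 2.0054330049 ≈ 32,137.0639.
Difference ≈ 53,146.0058 in favor of A.

Account A, by $53,146.01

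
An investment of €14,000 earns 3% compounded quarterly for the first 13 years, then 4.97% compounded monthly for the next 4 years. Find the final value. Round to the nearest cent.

€25,178.53

Phase 1: 14,000·(1 + 0.0075)^52 ≈ 20,647.6622.
Phase 2: 20,647.6622·(1 + 0.0497/12)^48 ≈ 25,178.5276.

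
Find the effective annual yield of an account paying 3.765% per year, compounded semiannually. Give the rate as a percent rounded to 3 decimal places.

One year is 2 periods at 0.018825 each: (1 + 0.018825)^2 ≈ 1.038004.
EAR = 1.038004 − 1 ≈ 3.80044%.

3.800%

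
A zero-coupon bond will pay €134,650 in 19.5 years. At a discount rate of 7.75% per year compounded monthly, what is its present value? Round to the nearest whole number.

Periodic rate = 7.75%/12 = 0.00645833; 234 periods.
P = 134,650/(1 + 0.0775/12)^234 ≈ 134,650/4.51042251008 ≈ 29,853.0791.

€29,853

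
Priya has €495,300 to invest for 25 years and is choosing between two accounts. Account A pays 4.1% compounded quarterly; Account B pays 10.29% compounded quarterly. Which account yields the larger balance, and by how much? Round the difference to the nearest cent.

Account A growth factor: (1 + 0.01025)^100 ≈ 2.772591653163; balance ≈ 1,373,264.6458.
Account B growth factor: (1 + 0.025725)^100 ≈ 12.67926476216; balance ≈ 6,280,039.8367.
Account B is larger by 4,906,775.1909.

Account B, by €4,906,775.19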